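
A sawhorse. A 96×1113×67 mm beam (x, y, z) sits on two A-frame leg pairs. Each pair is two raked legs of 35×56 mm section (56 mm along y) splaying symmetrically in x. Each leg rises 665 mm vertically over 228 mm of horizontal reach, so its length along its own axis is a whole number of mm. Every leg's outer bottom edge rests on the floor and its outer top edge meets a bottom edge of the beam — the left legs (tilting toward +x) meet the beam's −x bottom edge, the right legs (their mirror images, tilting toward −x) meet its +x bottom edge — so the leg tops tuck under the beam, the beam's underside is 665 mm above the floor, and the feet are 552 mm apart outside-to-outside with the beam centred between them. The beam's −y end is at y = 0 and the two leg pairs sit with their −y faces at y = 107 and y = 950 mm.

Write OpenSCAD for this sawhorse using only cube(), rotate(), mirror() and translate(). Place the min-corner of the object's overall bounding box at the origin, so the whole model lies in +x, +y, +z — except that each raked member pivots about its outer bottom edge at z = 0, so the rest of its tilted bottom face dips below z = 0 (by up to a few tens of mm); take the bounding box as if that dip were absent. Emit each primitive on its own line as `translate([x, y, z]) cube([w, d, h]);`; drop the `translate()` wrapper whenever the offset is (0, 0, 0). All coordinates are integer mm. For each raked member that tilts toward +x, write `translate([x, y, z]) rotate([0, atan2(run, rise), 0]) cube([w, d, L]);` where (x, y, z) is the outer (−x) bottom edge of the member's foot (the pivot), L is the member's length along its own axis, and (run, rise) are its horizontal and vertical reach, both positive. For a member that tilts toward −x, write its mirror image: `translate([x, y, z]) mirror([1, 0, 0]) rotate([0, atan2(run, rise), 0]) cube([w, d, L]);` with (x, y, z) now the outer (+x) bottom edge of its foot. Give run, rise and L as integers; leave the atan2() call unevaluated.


// leg length = √(228² + 665²) = 703
// right-leg outer foot x = 2·228 + 96 = 552
// beam min-corner = (228, 0, 665)
translate([228, 0, 665]) cube([96, 1113, 67]);
translate([0, 107, 0]) rotate([0, atan2(228, 665), 0]) cube([35, 56, 703]);
translate([552, 107, 0]) mirror([1, 0, 0]) rotate([0, atan2(228, 665), 0]) cube([35, 56, 703]);
translate([0, 950, 0]) rotate([0, atan2(228, 665), 0]) cube([35, 56, 703]);
translate([552, 950, 0]) mirror([1, 0, 0]) rotate([0, atan2(228, 665), 0]) cube([35, 56, 703]);


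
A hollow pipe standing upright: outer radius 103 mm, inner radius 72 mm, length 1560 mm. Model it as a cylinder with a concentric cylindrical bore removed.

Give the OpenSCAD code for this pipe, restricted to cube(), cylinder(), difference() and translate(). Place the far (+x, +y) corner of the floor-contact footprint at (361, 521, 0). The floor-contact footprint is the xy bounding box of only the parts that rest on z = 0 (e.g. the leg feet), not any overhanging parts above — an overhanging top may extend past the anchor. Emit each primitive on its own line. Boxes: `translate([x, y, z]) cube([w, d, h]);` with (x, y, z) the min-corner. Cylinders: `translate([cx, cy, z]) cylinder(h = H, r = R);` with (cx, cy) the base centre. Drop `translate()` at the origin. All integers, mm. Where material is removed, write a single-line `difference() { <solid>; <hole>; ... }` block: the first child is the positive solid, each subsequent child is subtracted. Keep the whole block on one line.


difference() { translate([258, 418, 0]) cylinder(h = 1560, r = 103); translate([258, 418, 0]) cylinder(h = 1560, r = 72); }


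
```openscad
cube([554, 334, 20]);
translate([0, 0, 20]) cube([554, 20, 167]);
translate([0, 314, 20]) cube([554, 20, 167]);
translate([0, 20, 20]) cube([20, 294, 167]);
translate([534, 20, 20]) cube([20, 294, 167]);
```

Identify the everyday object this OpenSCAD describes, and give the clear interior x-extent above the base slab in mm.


An open box. The internal width is 514 mm.

A 554×334 base slab with four walls standing on it — an open box. The base is 554 mm wide and the walls are 20 mm thick, so the internal width is 554 − 2 × 20 = 514 mm.


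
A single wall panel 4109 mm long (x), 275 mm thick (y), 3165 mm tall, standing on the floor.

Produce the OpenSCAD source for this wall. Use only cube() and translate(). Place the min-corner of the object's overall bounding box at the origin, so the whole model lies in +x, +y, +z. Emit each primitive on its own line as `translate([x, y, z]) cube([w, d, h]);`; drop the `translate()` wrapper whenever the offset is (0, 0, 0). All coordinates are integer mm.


cube([4109, 275, 3165]);


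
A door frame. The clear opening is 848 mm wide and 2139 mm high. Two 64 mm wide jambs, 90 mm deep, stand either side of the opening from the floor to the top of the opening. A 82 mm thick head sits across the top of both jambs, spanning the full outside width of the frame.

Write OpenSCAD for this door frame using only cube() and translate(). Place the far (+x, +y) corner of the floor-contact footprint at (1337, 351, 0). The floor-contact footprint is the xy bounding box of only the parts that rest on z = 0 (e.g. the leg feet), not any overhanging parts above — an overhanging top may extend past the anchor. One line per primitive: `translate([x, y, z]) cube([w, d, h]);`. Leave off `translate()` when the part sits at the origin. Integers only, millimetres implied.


translate([361, 261, 0]) cube([64, 90, 2139]);
translate([1273, 261, 0]) cube([64, 90, 2139]);
translate([361, 261, 2139]) cube([976, 90, 82]);


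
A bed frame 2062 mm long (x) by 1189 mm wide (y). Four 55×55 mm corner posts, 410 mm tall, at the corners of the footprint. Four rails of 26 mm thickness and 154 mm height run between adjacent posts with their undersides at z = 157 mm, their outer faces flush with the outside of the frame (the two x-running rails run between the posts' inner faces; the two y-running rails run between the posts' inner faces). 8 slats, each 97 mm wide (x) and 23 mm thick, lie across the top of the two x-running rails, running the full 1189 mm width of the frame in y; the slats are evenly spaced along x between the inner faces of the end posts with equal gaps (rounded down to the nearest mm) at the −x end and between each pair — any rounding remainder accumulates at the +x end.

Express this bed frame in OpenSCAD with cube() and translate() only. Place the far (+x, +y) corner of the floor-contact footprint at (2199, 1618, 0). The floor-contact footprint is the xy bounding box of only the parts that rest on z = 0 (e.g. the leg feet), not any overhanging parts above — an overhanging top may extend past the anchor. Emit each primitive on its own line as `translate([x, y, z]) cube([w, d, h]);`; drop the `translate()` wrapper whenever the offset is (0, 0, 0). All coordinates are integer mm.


translate([137, 429, 0]) cube([55, 55, 410]);
translate([137, 1563, 0]) cube([55, 55, 410]);
translate([2144, 429, 0]) cube([55, 55, 410]);
translate([2144, 1563, 0]) cube([55, 55, 410]);
translate([192, 429, 157]) cube([1952, 26, 154]);
translate([192, 1592, 157]) cube([1952, 26, 154]);
translate([137, 484, 157]) cube([26, 1079, 154]);
translate([2173, 484, 157]) cube([26, 1079, 154]);
translate([322, 429, 311]) cube([97, 1189, 23]);
translate([549, 429, 311]) cube([97, 1189, 23]);
translate([776, 429, 311]) cube([97, 1189, 23]);
translate([1003, 429, 311]) cube([97, 1189, 23]);
translate([1230, 429, 311]) cube([97, 1189, 23]);
translate([1457, 429, 311]) cube([97, 1189, 23]);
translate([1684, 429, 311]) cube([97, 1189, 23]);
translate([1911, 429, 311]) cube([97, 1189, 23]);


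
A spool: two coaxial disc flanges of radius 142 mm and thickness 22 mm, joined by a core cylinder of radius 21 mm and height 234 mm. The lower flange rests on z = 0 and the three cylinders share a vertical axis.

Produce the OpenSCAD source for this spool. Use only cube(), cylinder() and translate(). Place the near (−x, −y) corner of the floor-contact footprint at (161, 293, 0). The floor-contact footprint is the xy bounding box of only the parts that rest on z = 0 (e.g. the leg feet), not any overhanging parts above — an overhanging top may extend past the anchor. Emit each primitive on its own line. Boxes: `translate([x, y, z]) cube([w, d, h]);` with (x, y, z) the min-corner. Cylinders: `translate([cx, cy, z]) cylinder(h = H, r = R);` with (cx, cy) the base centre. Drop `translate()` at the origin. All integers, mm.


translate([303, 435, 0]) cylinder(h = 22, r = 142);
translate([303, 435, 22]) cylinder(h = 234, r = 21);
translate([303, 435, 256]) cylinder(h = 22, r = 142);


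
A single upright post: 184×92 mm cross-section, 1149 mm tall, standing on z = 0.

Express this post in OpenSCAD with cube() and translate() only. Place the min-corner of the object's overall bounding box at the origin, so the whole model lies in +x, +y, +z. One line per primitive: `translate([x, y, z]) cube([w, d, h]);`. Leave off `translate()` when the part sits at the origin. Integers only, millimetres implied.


cube([184, 92, 1149]);


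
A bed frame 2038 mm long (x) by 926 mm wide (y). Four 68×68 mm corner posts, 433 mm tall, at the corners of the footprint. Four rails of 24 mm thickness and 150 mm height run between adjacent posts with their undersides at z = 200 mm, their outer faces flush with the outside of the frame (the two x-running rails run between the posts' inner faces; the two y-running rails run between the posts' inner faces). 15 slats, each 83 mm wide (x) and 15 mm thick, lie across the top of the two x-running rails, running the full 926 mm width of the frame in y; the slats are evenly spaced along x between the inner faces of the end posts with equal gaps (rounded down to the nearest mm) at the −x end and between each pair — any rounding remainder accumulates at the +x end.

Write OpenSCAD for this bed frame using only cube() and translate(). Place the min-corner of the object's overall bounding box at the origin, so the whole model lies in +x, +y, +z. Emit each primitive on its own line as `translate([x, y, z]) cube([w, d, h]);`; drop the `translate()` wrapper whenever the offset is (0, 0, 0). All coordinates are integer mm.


cube([68, 68, 433]);
translate([0, 858, 0]) cube([68, 68, 433]);
translate([1970, 0, 0]) cube([68, 68, 433]);
translate([1970, 858, 0]) cube([68, 68, 433]);
translate([68, 0, 200]) cube([1902, 24, 150]);
translate([68, 902, 200]) cube([1902, 24, 150]);
translate([0, 68, 200]) cube([24, 790, 150]);
translate([2014, 68, 200]) cube([24, 790, 150]);
translate([109, 0, 350]) cube([83, 926, 15]);
translate([233, 0, 350]) cube([83, 926, 15]);
translate([357, 0, 350]) cube([83, 926, 15]);
translate([481, 0, 350]) cube([83, 926, 15]);
translate([605, 0, 350]) cube([83, 926, 15]);
translate([729, 0, 350]) cube([83, 926, 15]);
translate([853, 0, 350]) cube([83, 926, 15]);
translate([977, 0, 350]) cube([83, 926, 15]);
translate([1101, 0, 350]) cube([83, 926, 15]);
translate([1225, 0, 350]) cube([83, 926, 15]);
translate([1349, 0, 350]) cube([83, 926, 15]);
translate([1473, 0, 350]) cube([83, 926, 15]);
translate([1597, 0, 350]) cube([83, 926, 15]);
translate([1721, 0, 350]) cube([83, 926, 15]);
translate([1845, 0, 350]) cube([83, 926, 15]);


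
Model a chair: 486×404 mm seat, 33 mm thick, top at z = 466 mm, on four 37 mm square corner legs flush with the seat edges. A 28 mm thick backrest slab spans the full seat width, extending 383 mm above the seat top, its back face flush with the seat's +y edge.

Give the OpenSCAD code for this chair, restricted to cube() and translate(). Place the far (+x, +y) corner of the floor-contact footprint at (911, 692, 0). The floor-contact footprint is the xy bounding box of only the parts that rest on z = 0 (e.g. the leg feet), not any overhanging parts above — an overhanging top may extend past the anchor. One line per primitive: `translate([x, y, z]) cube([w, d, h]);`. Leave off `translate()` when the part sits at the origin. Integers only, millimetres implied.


translate([425, 288, 433]) cube([486, 404, 33]);
translate([425, 288, 0]) cube([37, 37, 433]);
translate([874, 288, 0]) cube([37, 37, 433]);
translate([425, 655, 0]) cube([37, 37, 433]);
translate([874, 655, 0]) cube([37, 37, 433]);
translate([425, 664, 466]) cube([486, 28, 383]);


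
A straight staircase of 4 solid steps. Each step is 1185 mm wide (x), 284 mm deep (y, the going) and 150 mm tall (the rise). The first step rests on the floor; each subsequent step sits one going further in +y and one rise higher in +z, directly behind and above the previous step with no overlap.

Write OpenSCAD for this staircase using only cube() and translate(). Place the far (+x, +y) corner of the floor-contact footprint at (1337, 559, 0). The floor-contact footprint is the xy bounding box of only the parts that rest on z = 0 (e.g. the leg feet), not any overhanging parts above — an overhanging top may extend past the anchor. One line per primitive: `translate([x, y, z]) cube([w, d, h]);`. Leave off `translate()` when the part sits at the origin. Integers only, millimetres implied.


translate([152, 275, 0]) cube([1185, 284, 150]);
translate([152, 559, 150]) cube([1185, 284, 150]);
translate([152, 843, 300]) cube([1185, 284, 150]);
translate([152, 1127, 450]) cube([1185, 284, 150]);


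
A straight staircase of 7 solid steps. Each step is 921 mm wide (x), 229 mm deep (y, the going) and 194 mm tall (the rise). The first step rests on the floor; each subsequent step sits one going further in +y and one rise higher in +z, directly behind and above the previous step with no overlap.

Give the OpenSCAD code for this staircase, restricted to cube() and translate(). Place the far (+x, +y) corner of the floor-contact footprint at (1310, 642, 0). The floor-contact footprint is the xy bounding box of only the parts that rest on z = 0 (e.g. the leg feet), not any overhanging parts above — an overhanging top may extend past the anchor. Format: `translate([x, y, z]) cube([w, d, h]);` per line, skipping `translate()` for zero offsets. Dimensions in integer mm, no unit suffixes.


translate([389, 413, 0]) cube([921, 229, 194]);
translate([389, 642, 194]) cube([921, 229, 194]);
translate([389, 871, 388]) cube([921, 229, 194]);
translate([389, 1100, 582]) cube([921, 229, 194]);
translate([389, 1329, 776]) cube([921, 229, 194]);
translate([389, 1558, 970]) cube([921, 229, 194]);
translate([389, 1787, 1164]) cube([921, 229, 194]);


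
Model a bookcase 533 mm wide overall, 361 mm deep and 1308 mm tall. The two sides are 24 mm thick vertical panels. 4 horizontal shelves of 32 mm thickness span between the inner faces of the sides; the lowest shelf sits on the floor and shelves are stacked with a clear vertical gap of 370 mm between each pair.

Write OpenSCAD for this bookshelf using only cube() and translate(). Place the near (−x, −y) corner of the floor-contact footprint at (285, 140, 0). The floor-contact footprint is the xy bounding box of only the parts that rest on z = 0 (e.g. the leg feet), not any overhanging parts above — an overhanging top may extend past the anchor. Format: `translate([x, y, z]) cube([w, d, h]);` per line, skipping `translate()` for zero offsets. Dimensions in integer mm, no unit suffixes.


translate([285, 140, 0]) cube([24, 361, 1308]);
translate([794, 140, 0]) cube([24, 361, 1308]);
translate([309, 140, 0]) cube([485, 361, 32]);
translate([309, 140, 402]) cube([485, 361, 32]);
translate([309, 140, 804]) cube([485, 361, 32]);
translate([309, 140, 1206]) cube([485, 361, 32]);


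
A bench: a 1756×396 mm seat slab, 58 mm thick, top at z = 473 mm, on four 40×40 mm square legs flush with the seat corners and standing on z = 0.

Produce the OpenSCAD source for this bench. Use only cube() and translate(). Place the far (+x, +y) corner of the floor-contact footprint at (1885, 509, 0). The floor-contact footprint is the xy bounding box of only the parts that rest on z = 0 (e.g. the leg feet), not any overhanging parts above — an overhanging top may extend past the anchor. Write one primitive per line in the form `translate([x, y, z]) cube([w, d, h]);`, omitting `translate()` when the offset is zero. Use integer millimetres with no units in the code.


translate([129, 113, 415]) cube([1756, 396, 58]);
translate([129, 113, 0]) cube([40, 40, 415]);
translate([129, 469, 0]) cube([40, 40, 415]);
translate([1845, 113, 0]) cube([40, 40, 415]);
translate([1845, 469, 0]) cube([40, 40, 415]);


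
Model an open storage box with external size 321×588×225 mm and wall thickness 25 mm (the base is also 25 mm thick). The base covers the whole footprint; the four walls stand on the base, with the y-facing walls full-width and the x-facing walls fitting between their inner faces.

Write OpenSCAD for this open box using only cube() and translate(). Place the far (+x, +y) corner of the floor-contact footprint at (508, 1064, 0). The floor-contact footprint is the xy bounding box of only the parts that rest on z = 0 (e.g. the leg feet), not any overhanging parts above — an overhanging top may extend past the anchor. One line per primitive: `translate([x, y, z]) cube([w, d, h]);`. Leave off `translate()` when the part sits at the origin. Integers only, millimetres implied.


translate([187, 476, 0]) cube([321, 588, 25]);
translate([187, 476, 25]) cube([321, 25, 200]);
translate([187, 1039, 25]) cube([321, 25, 200]);
translate([187, 501, 25]) cube([25, 538, 200]);
translate([483, 501, 25]) cube([25, 538, 200]);


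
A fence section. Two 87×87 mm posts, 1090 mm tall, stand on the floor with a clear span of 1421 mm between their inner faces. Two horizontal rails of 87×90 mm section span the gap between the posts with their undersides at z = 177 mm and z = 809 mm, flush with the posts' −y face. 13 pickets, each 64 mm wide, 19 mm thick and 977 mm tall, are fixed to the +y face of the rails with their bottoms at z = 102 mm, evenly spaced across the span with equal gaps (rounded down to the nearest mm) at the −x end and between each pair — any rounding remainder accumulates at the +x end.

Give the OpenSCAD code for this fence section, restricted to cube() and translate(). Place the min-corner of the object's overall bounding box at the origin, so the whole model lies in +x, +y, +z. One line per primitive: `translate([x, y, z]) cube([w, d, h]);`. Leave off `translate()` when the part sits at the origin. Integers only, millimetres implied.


cube([87, 87, 1090]);
translate([1508, 0, 0]) cube([87, 87, 1090]);
translate([87, 0, 177]) cube([1421, 87, 90]);
translate([87, 0, 809]) cube([1421, 87, 90]);
translate([129, 87, 102]) cube([64, 19, 977]);
translate([235, 87, 102]) cube([64, 19, 977]);
translate([341, 87, 102]) cube([64, 19, 977]);
translate([447, 87, 102]) cube([64, 19, 977]);
translate([553, 87, 102]) cube([64, 19, 977]);
translate([659, 87, 102]) cube([64, 19, 977]);
translate([765, 87, 102]) cube([64, 19, 977]);
translate([871, 87, 102]) cube([64, 19, 977]);
translate([977, 87, 102]) cube([64, 19, 977]);
translate([1083, 87, 102]) cube([64, 19, 977]);
translate([1189, 87, 102]) cube([64, 19, 977]);
translate([1295, 87, 102]) cube([64, 19, 977]);
translate([1401, 87, 102]) cube([64, 19, 977]);


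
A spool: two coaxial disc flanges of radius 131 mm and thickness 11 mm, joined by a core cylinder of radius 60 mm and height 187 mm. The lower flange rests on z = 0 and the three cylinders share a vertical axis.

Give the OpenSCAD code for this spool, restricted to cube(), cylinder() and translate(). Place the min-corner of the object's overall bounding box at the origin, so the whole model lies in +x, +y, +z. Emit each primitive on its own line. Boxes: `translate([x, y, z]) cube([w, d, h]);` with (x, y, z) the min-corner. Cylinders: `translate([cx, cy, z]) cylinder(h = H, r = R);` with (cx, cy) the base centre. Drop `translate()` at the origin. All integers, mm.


translate([131, 131, 0]) cylinder(h = 11, r = 131);
translate([131, 131, 11]) cylinder(h = 187, r = 60);
translate([131, 131, 198]) cylinder(h = 11, r = 131);


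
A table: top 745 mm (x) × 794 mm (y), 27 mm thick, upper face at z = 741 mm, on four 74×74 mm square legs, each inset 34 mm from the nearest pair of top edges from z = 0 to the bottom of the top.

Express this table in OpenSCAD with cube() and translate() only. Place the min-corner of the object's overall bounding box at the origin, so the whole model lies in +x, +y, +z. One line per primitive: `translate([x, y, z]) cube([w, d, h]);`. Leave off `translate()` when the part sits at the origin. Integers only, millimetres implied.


translate([0, 0, 714]) cube([745, 794, 27]);
translate([34, 34, 0]) cube([74, 74, 714]);
translate([637, 34, 0]) cube([74, 74, 714]);
translate([34, 686, 0]) cube([74, 74, 714]);
translate([637, 686, 0]) cube([74, 74, 714]);


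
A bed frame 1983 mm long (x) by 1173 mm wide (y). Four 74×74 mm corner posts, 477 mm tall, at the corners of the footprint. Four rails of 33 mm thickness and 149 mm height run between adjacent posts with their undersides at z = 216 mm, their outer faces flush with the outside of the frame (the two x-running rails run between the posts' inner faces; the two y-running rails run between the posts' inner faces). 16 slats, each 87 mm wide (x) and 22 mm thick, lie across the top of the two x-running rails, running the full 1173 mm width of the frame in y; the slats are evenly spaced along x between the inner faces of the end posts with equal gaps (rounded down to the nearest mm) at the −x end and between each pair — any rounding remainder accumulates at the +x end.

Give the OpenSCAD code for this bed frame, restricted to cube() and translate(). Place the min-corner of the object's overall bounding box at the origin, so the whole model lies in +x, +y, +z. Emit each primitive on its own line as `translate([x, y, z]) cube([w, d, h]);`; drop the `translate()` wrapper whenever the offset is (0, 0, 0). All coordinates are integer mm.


cube([74, 74, 477]);
translate([0, 1099, 0]) cube([74, 74, 477]);
translate([1909, 0, 0]) cube([74, 74, 477]);
translate([1909, 1099, 0]) cube([74, 74, 477]);
translate([74, 0, 216]) cube([1835, 33, 149]);
translate([74, 1140, 216]) cube([1835, 33, 149]);
translate([0, 74, 216]) cube([33, 1025, 149]);
translate([1950, 74, 216]) cube([33, 1025, 149]);
translate([100, 0, 365]) cube([87, 1173, 22]);
translate([213, 0, 365]) cube([87, 1173, 22]);
translate([326, 0, 365]) cube([87, 1173, 22]);
translate([439, 0, 365]) cube([87, 1173, 22]);
translate([552, 0, 365]) cube([87, 1173, 22]);
translate([665, 0, 365]) cube([87, 1173, 22]);
translate([778, 0, 365]) cube([87, 1173, 22]);
translate([891, 0, 365]) cube([87, 1173, 22]);
translate([1004, 0, 365]) cube([87, 1173, 22]);
translate([1117, 0, 365]) cube([87, 1173, 22]);
translate([1230, 0, 365]) cube([87, 1173, 22]);
translate([1343, 0, 365]) cube([87, 1173, 22]);
translate([1456, 0, 365]) cube([87, 1173, 22]);
translate([1569, 0, 365]) cube([87, 1173, 22]);
translate([1682, 0, 365]) cube([87, 1173, 22]);
translate([1795, 0, 365]) cube([87, 1173, 22]);


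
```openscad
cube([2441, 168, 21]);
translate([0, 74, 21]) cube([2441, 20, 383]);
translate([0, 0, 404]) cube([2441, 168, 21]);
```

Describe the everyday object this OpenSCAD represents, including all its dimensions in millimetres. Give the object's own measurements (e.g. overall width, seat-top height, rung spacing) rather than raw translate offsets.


An I-beam lying along x, 2441 mm long. Overall section height 425 mm. Two flanges 168 mm wide (y) and 21 mm thick, one on the floor and one at the top; a web 20 mm thick runs between them, centred on the flange width.


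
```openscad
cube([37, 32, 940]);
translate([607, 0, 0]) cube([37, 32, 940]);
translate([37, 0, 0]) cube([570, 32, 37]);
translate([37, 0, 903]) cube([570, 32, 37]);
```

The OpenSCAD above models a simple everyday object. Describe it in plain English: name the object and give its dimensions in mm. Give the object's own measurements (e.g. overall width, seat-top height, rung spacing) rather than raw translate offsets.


A rectangular picture frame lying in the x–z plane (depth along y). The opening is 570 mm wide (x) by 866 mm tall (z), surrounded by a border 37 mm wide on all four sides. The frame is 32 mm deep and is made of two full-height vertical stiles with two horizontal rails fitted between them.


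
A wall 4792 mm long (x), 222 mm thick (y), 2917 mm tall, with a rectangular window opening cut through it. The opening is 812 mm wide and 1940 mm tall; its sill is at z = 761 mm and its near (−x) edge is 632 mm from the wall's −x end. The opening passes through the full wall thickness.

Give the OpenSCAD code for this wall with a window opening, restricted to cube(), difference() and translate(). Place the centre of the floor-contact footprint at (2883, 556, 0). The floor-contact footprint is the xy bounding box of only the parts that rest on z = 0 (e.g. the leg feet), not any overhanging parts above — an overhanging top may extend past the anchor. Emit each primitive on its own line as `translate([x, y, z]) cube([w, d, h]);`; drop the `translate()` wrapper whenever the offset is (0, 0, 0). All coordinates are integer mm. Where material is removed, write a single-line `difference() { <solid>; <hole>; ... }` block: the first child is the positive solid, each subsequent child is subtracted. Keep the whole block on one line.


difference() { translate([487, 445, 0]) cube([4792, 222, 2917]); translate([1119, 445, 761]) cube([812, 222, 1940]); }


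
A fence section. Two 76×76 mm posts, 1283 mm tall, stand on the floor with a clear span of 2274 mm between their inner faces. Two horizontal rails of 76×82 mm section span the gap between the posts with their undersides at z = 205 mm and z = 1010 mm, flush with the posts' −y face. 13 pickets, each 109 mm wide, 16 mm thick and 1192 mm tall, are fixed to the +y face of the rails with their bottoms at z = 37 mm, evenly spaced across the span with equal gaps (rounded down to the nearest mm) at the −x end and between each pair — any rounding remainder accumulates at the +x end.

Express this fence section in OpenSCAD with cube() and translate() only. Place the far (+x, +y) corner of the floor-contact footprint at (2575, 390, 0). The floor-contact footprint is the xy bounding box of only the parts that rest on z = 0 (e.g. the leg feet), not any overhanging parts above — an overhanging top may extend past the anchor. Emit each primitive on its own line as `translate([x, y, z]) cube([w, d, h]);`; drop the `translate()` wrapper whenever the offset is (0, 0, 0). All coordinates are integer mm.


translate([149, 314, 0]) cube([76, 76, 1283]);
translate([2499, 314, 0]) cube([76, 76, 1283]);
translate([225, 314, 205]) cube([2274, 76, 82]);
translate([225, 314, 1010]) cube([2274, 76, 82]);
translate([286, 390, 37]) cube([109, 16, 1192]);
translate([456, 390, 37]) cube([109, 16, 1192]);
translate([626, 390, 37]) cube([109, 16, 1192]);
translate([796, 390, 37]) cube([109, 16, 1192]);
translate([966, 390, 37]) cube([109, 16, 1192]);
translate([1136, 390, 37]) cube([109, 16, 1192]);
translate([1306, 390, 37]) cube([109, 16, 1192]);
translate([1476, 390, 37]) cube([109, 16, 1192]);
translate([1646, 390, 37]) cube([109, 16, 1192]);
translate([1816, 390, 37]) cube([109, 16, 1192]);
translate([1986, 390, 37]) cube([109, 16, 1192]);
translate([2156, 390, 37]) cube([109, 16, 1192]);
translate([2326, 390, 37]) cube([109, 16, 1192]);


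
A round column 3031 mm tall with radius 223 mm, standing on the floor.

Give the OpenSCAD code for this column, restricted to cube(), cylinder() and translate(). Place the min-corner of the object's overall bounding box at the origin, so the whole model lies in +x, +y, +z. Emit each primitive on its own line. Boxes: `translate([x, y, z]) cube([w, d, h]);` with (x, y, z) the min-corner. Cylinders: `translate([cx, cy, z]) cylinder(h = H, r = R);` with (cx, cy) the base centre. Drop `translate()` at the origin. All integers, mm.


translate([223, 223, 0]) cylinder(h = 3031, r = 223);


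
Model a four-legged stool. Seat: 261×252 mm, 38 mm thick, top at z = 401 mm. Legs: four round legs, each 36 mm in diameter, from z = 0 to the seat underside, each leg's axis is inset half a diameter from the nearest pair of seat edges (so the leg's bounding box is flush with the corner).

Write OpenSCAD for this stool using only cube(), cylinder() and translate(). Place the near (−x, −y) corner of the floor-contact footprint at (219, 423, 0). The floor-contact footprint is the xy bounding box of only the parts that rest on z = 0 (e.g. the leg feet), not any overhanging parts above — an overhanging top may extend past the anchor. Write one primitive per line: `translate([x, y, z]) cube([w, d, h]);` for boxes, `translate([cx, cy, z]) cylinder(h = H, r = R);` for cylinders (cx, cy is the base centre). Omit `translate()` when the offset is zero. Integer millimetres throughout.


translate([219, 423, 363]) cube([261, 252, 38]);
translate([237, 441, 0]) cylinder(h = 363, r = 18);
translate([462, 441, 0]) cylinder(h = 363, r = 18);
translate([237, 657, 0]) cylinder(h = 363, r = 18);
translate([462, 657, 0]) cylinder(h = 363, r = 18);


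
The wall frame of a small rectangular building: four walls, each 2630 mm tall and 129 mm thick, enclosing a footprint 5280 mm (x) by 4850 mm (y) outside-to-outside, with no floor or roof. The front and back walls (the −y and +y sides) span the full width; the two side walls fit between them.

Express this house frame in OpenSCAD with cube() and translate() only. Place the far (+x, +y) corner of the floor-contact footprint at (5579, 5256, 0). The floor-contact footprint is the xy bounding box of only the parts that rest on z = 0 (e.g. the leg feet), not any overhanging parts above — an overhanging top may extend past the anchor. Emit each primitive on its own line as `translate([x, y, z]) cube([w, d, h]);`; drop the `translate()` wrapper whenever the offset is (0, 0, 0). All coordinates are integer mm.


translate([299, 406, 0]) cube([5280, 129, 2630]);
translate([299, 5127, 0]) cube([5280, 129, 2630]);
translate([299, 535, 0]) cube([129, 4592, 2630]);
translate([5450, 535, 0]) cube([129, 4592, 2630]);


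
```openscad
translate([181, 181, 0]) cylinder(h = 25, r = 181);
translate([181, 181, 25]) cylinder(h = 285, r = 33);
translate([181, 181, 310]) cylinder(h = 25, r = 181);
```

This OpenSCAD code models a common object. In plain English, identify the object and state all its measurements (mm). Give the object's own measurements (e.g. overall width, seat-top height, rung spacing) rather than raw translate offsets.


A spool: two coaxial disc flanges of radius 181 mm and thickness 25 mm, joined by a core cylinder of radius 33 mm and height 285 mm. The lower flange rests on z = 0 and the three cylinders share a vertical axis.


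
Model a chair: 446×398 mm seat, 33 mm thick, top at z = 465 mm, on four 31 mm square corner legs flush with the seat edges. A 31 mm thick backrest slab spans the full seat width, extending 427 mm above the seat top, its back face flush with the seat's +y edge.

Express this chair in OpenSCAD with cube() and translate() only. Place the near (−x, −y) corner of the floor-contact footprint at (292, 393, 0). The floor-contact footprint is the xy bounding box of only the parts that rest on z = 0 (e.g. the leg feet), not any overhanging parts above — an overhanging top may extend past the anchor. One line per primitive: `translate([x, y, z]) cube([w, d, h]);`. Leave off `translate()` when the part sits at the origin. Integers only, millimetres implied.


translate([292, 393, 432]) cube([446, 398, 33]);
translate([292, 393, 0]) cube([31, 31, 432]);
translate([707, 393, 0]) cube([31, 31, 432]);
translate([292, 760, 0]) cube([31, 31, 432]);
translate([707, 760, 0]) cube([31, 31, 432]);
translate([292, 760, 465]) cube([446, 31, 427]);


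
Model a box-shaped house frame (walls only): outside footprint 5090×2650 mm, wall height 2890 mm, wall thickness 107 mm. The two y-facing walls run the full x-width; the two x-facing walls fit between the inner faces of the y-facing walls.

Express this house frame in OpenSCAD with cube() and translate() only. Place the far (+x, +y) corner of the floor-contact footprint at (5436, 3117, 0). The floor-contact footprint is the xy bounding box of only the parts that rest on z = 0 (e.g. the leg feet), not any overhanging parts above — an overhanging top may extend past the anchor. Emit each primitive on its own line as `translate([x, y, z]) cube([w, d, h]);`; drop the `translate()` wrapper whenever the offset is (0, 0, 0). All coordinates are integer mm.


translate([346, 467, 0]) cube([5090, 107, 2890]);
translate([346, 3010, 0]) cube([5090, 107, 2890]);
translate([346, 574, 0]) cube([107, 2436, 2890]);
translate([5329, 574, 0]) cube([107, 2436, 2890]);


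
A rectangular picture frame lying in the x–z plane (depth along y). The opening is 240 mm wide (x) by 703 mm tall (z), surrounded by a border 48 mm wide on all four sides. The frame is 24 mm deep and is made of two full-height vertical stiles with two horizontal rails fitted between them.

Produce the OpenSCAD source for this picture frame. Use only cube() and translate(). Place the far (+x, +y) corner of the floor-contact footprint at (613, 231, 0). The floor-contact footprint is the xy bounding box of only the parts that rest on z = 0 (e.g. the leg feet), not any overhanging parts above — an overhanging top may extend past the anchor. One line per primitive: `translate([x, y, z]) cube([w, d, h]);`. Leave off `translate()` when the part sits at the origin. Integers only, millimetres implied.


translate([277, 207, 0]) cube([48, 24, 799]);
translate([565, 207, 0]) cube([48, 24, 799]);
translate([325, 207, 0]) cube([240, 24, 48]);
translate([325, 207, 751]) cube([240, 24, 48]);


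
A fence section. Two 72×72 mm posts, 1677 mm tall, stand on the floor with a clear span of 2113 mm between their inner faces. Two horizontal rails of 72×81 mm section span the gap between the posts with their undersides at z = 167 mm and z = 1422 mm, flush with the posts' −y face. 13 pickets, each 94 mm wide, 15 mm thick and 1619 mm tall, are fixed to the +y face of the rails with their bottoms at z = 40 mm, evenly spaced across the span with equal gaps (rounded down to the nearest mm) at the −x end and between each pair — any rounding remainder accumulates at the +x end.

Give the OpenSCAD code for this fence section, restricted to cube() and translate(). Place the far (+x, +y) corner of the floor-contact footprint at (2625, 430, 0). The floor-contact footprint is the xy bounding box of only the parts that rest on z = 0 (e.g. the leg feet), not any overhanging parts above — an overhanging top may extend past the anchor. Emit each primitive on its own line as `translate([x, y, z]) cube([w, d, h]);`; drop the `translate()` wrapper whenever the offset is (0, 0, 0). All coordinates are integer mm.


translate([368, 358, 0]) cube([72, 72, 1677]);
translate([2553, 358, 0]) cube([72, 72, 1677]);
translate([440, 358, 167]) cube([2113, 72, 81]);
translate([440, 358, 1422]) cube([2113, 72, 81]);
translate([503, 430, 40]) cube([94, 15, 1619]);
translate([660, 430, 40]) cube([94, 15, 1619]);
translate([817, 430, 40]) cube([94, 15, 1619]);
translate([974, 430, 40]) cube([94, 15, 1619]);
translate([1131, 430, 40]) cube([94, 15, 1619]);
translate([1288, 430, 40]) cube([94, 15, 1619]);
translate([1445, 430, 40]) cube([94, 15, 1619]);
translate([1602, 430, 40]) cube([94, 15, 1619]);
translate([1759, 430, 40]) cube([94, 15, 1619]);
translate([1916, 430, 40]) cube([94, 15, 1619]);
translate([2073, 430, 40]) cube([94, 15, 1619]);
translate([2230, 430, 40]) cube([94, 15, 1619]);
translate([2387, 430, 40]) cube([94, 15, 1619]);


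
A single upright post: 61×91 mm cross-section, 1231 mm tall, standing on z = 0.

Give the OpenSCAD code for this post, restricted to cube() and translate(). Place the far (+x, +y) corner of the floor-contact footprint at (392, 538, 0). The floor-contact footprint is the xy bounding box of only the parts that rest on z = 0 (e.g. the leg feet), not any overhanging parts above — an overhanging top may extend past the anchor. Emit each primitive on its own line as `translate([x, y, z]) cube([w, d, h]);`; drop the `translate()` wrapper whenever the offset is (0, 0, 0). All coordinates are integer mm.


translate([331, 447, 0]) cube([61, 91, 1231]);


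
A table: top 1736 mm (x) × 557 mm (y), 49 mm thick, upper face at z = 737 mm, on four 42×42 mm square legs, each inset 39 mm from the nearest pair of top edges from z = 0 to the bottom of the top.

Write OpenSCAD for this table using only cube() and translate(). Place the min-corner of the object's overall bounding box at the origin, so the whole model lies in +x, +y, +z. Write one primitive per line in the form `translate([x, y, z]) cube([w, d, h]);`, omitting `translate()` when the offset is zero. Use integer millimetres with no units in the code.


translate([0, 0, 688]) cube([1736, 557, 49]);
translate([39, 39, 0]) cube([42, 42, 688]);
translate([1655, 39, 0]) cube([42, 42, 688]);
translate([39, 476, 0]) cube([42, 42, 688]);
translate([1655, 476, 0]) cube([42, 42, 688]);


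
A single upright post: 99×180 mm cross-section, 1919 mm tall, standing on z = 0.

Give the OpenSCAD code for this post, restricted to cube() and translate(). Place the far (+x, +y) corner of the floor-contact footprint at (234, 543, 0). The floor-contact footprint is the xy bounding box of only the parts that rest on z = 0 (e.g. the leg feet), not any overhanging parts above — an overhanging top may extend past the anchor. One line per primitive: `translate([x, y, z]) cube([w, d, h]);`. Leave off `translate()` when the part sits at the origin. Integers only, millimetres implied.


translate([135, 363, 0]) cube([99, 180, 1919]);


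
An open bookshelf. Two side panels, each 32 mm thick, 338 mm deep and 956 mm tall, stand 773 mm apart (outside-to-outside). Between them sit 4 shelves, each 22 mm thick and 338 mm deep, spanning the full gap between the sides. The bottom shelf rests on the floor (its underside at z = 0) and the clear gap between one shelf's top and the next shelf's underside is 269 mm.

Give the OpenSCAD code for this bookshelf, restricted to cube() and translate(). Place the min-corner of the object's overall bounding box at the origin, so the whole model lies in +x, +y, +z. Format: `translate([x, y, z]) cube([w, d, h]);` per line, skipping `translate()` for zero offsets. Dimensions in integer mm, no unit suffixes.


cube([32, 338, 956]);
translate([741, 0, 0]) cube([32, 338, 956]);
translate([32, 0, 0]) cube([709, 338, 22]);
translate([32, 0, 291]) cube([709, 338, 22]);
translate([32, 0, 582]) cube([709, 338, 22]);
translate([32, 0, 873]) cube([709, 338, 22]);


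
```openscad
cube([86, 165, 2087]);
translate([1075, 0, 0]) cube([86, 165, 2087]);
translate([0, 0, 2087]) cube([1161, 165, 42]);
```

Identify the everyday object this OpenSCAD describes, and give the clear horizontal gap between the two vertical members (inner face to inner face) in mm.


A door frame. The clear opening width is 989 mm.

Two 2087 mm tall posts with a header on top — a door frame. The left jamb is 86 mm wide at x = 0; the right jamb starts at x = 1075. The clear opening is 1075 − 86 = 989 mm.


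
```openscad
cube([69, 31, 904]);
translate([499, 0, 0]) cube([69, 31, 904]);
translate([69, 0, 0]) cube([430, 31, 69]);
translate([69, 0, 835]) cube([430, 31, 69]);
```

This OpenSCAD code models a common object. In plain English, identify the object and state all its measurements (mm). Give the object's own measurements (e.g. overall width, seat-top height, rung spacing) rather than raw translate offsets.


A rectangular picture frame lying in the x–z plane (depth along y). The opening is 430 mm wide (x) by 766 mm tall (z), surrounded by a border 69 mm wide on all four sides. The frame is 31 mm deep and is made of two full-height vertical stiles with two horizontal rails fitted between them.


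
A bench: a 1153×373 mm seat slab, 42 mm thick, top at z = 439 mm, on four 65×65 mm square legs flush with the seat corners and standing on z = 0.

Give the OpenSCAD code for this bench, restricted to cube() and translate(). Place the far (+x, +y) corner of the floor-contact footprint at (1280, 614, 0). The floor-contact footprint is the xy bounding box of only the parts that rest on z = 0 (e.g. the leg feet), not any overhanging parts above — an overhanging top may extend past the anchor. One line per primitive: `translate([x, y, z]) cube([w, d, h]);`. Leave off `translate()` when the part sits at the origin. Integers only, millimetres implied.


translate([127, 241, 397]) cube([1153, 373, 42]);
translate([127, 241, 0]) cube([65, 65, 397]);
translate([127, 549, 0]) cube([65, 65, 397]);
translate([1215, 241, 0]) cube([65, 65, 397]);
translate([1215, 549, 0]) cube([65, 65, 397]);
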